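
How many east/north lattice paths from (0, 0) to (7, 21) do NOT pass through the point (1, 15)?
Number of paths = 1169256

Total paths from (0, 0) to (7, 21): C(28, 7) = 1184040. Paths through (1, 15): (paths (0, 0) → (1, 15)) × (paths (1, 15) → (7, 21)) = C(16, 1) · C(12, 6) = 16 · 924 = 14784. Avoidance count = 1184040 − 14784 = 1169256.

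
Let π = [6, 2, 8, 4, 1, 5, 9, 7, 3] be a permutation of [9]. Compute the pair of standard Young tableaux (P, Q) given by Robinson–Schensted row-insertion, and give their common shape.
P = [1, 3, 5, 7] / [2, 4, 9] / [6, 8];  Q = [1, 3, 6, 7] / [2, 4, 8] / [5, 9];  common shape = (4, 3, 2)

Row-insert the values π_1, π_2, … into P one at a time, bumping the leftmost entry strictly greater than the inserted value down to the next row. The recording tableau Q records, in position (i, j), the step at which that cell was added to P.
  Insert 6 (step 1): P = [6];  Q = [1]
  Insert 2 (step 2): P = [2] / [6];  Q = [1] / [2]
  Insert 8 (step 3): P = [2, 8] / [6];  Q = [1, 3] / [2]
  Insert 4 (step 4): P = [2, 4] / [6, 8];  Q = [1, 3] / [2, 4]
  Insert 1 (step 5): P = [1, 4] / [2, 8] / [6];  Q = [1, 3] / [2, 4] / [5]
  Insert 5 (step 6): P = [1, 4, 5] / [2, 8] / [6];  Q = [1, 3, 6] / [2, 4] / [5]
  Insert 9 (step 7): P = [1, 4, 5, 9] / [2, 8] / [6];  Q = [1, 3, 6, 7] / [2, 4] / [5]
  Insert 7 (step 8): P = [1, 4, 5, 7] / [2, 8, 9] / [6];  Q = [1, 3, 6, 7] / [2, 4, 8] / [5]
  Insert 3 (step 9): P = [1, 3, 5, 7] / [2, 4, 9] / [6, 8];  Q = [1, 3, 6, 7] / [2, 4, 8] / [5, 9]
Final shape: (4, 3, 2).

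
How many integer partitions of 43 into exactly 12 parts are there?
p(43, 12 parts) = 5262

Partitions of n into exactly k parts are in bijection with partitions of n − k into at most k parts (subtract 1 from each part). So p(43, exactly 12) = p(31, parts ≤ 12). Computing via the recurrence p(m, j) = p(m, j−1) + p(m−j, j) gives 5262.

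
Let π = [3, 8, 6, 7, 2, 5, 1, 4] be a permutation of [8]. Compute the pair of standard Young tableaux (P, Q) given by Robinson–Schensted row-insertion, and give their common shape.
P = [1, 4, 7] / [2, 5] / [3, 6] / [8];  Q = [1, 2, 4] / [3, 6] / [5, 8] / [7];  common shape = (3, 2, 2, 1)

Row-insert the values π_1, π_2, … into P one at a time, bumping the leftmost entry strictly greater than the inserted value down to the next row. The recording tableau Q records, in position (i, j), the step at which that cell was added to P.
  Insert 3 (step 1): P = [3];  Q = [1]
  Insert 8 (step 2): P = [3, 8];  Q = [1, 2]
  Insert 6 (step 3): P = [3, 6] / [8];  Q = [1, 2] / [3]
  Insert 7 (step 4): P = [3, 6, 7] / [8];  Q = [1, 2, 4] / [3]
  Insert 2 (step 5): P = [2, 6, 7] / [3] / [8];  Q = [1, 2, 4] / [3] / [5]
  Insert 5 (step 6): P = [2, 5, 7] / [3, 6] / [8];  Q = [1, 2, 4] / [3, 6] / [5]
  Insert 1 (step 7): P = [1, 5, 7] / [2, 6] / [3] / [8];  Q = [1, 2, 4] / [3, 6] / [5] / [7]
  Insert 4 (step 8): P = [1, 4, 7] / [2, 5] / [3, 6] / [8];  Q = [1, 2, 4] / [3, 6] / [5, 8] / [7]
Final shape: (3, 2, 2, 1).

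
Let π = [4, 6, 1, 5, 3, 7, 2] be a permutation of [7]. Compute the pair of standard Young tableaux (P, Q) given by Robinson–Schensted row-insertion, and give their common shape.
P = [1, 2, 7] / [3, 5] / [4] / [6];  Q = [1, 2, 6] / [3, 4] / [5] / [7];  common shape = (3, 2, 1, 1)

Row-insert the values π_1, π_2, … into P one at a time, bumping the leftmost entry strictly greater than the inserted value down to the next row. The recording tableau Q records, in position (i, j), the step at which that cell was added to P.
  Insert 4 (step 1): P = [4];  Q = [1]
  Insert 6 (step 2): P = [4, 6];  Q = [1, 2]
  Insert 1 (step 3): P = [1, 6] / [4];  Q = [1, 2] / [3]
  Insert 5 (step 4): P = [1, 5] / [4, 6];  Q = [1, 2] / [3, 4]
  Insert 3 (step 5): P = [1, 3] / [4, 5] / [6];  Q = [1, 2] / [3, 4] / [5]
  Insert 7 (step 6): P = [1, 3, 7] / [4, 5] / [6];  Q = [1, 2, 6] / [3, 4] / [5]
  Insert 2 (step 7): P = [1, 2, 7] / [3, 5] / [4] / [6];  Q = [1, 2, 6] / [3, 4] / [5] / [7]
Final shape: (3, 2, 1, 1).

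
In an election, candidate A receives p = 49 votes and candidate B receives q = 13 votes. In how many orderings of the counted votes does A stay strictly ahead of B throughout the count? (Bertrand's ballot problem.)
Strict-lead orderings = 4824163302300

Total orderings of the 62 votes with 49 for A: C(62, 49) = 8308281242850. By the Bertrand ballot formula (Cycle Lemma / reflection principle), the number of orderings in which A is strictly ahead of B throughout is (p − q)/(p + q) · C(p + q, p) = (49 − 13)/(49 + 13) · 8308281242850 = 4824163302300.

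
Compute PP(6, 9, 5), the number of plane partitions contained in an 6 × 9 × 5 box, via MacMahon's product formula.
PP(6, 9, 5) = 72261531710368

Evaluate the triple product over i = 1..6, j = 1..9, k = 1..5. The factors are (2/1) · (3/2) · (4/3) · (5/4) · (6/5) · (3/2) · (4/3) · (5/4) · … (270 factors total). The numerators and denominators telescope so the product is an integer; carrying out the multiplication exactly gives PP(6, 9, 5) = 72261531710368.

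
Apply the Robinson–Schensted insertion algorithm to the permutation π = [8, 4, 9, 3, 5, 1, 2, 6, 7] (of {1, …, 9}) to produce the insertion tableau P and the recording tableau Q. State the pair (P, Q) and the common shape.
P = [1, 2, 6, 7] / [3, 5] / [4, 9] / [8];  Q = [1, 3, 8, 9] / [2, 5] / [4, 7] / [6];  common shape = (4, 2, 2, 1)

Row-insert the values π_1, π_2, … into P one at a time, bumping the leftmost entry strictly greater than the inserted value down to the next row. The recording tableau Q records, in position (i, j), the step at which that cell was added to P.
  Insert 8 (step 1): P = [8];  Q = [1]
  Insert 4 (step 2): P = [4] / [8];  Q = [1] / [2]
  Insert 9 (step 3): P = [4, 9] / [8];  Q = [1, 3] / [2]
  Insert 3 (step 4): P = [3, 9] / [4] / [8];  Q = [1, 3] / [2] / [4]
  Insert 5 (step 5): P = [3, 5] / [4, 9] / [8];  Q = [1, 3] / [2, 5] / [4]
  Insert 1 (step 6): P = [1, 5] / [3, 9] / [4] / [8];  Q = [1, 3] / [2, 5] / [4] / [6]
  Insert 2 (step 7): P = [1, 2] / [3, 5] / [4, 9] / [8];  Q = [1, 3] / [2, 5] / [4, 7] / [6]
  Insert 6 (step 8): P = [1, 2, 6] / [3, 5] / [4, 9] / [8];  Q = [1, 3, 8] / [2, 5] / [4, 7] / [6]
  Insert 7 (step 9): P = [1, 2, 6, 7] / [3, 5] / [4, 9] / [8];  Q = [1, 3, 8, 9] / [2, 5] / [4, 7] / [6]
Final shape: (4, 2, 2, 1).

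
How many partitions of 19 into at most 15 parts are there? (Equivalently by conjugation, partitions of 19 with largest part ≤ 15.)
p(19, parts ≤ 15) = 483

Use the recurrence p(n, m) = p(n, m−1) + p(n−m, m): either the largest part is < m (count p(n, m−1)) or the largest part is exactly m (remove one copy of m, count p(n−m, m)). With p(0, ·) = 1 this gives p(19, parts ≤ 15) = 483. (By conjugating Young diagrams, this also counts partitions of 19 into at most 15 parts.)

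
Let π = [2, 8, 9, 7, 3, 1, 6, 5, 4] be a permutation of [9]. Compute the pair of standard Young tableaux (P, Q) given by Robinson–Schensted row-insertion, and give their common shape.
P = [1, 3, 4] / [2, 5] / [6, 9] / [7] / [8];  Q = [1, 2, 3] / [4, 7] / [5, 8] / [6] / [9];  common shape = (3, 2, 2, 1, 1)

Row-insert the values π_1, π_2, … into P one at a time, bumping the leftmost entry strictly greater than the inserted value down to the next row. The recording tableau Q records, in position (i, j), the step at which that cell was added to P.
  Insert 2 (step 1): P = [2];  Q = [1]
  Insert 8 (step 2): P = [2, 8];  Q = [1, 2]
  Insert 9 (step 3): P = [2, 8, 9];  Q = [1, 2, 3]
  Insert 7 (step 4): P = [2, 7, 9] / [8];  Q = [1, 2, 3] / [4]
  Insert 3 (step 5): P = [2, 3, 9] / [7] / [8];  Q = [1, 2, 3] / [4] / [5]
  Insert 1 (step 6): P = [1, 3, 9] / [2] / [7] / [8];  Q = [1, 2, 3] / [4] / [5] / [6]
  Insert 6 (step 7): P = [1, 3, 6] / [2, 9] / [7] / [8];  Q = [1, 2, 3] / [4, 7] / [5] / [6]
  Insert 5 (step 8): P = [1, 3, 5] / [2, 6] / [7, 9] / [8];  Q = [1, 2, 3] / [4, 7] / [5, 8] / [6]
  Insert 4 (step 9): P = [1, 3, 4] / [2, 5] / [6, 9] / [7] / [8];  Q = [1, 2, 3] / [4, 7] / [5, 8] / [6] / [9]
Final shape: (3, 2, 2, 1, 1).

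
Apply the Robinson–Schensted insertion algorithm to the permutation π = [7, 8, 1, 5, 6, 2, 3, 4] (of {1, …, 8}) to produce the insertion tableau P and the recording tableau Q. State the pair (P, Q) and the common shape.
P = [1, 2, 3, 4] / [5, 6] / [7, 8];  Q = [1, 2, 5, 8] / [3, 4] / [6, 7];  common shape = (4, 2, 2)

Row-insert the values π_1, π_2, … into P one at a time, bumping the leftmost entry strictly greater than the inserted value down to the next row. The recording tableau Q records, in position (i, j), the step at which that cell was added to P.
  Insert 7 (step 1): P = [7];  Q = [1]
  Insert 8 (step 2): P = [7, 8];  Q = [1, 2]
  Insert 1 (step 3): P = [1, 8] / [7];  Q = [1, 2] / [3]
  Insert 5 (step 4): P = [1, 5] / [7, 8];  Q = [1, 2] / [3, 4]
  Insert 6 (step 5): P = [1, 5, 6] / [7, 8];  Q = [1, 2, 5] / [3, 4]
  Insert 2 (step 6): P = [1, 2, 6] / [5, 8] / [7];  Q = [1, 2, 5] / [3, 4] / [6]
  Insert 3 (step 7): P = [1, 2, 3] / [5, 6] / [7, 8];  Q = [1, 2, 5] / [3, 4] / [6, 7]
  Insert 4 (step 8): P = [1, 2, 3, 4] / [5, 6] / [7, 8];  Q = [1, 2, 5, 8] / [3, 4] / [6, 7]
Final shape: (4, 2, 2).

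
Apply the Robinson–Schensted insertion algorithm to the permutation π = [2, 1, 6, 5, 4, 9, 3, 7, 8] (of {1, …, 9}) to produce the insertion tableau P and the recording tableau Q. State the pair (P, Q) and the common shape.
P = [1, 3, 7, 8] / [2, 4, 9] / [5] / [6];  Q = [1, 3, 6, 9] / [2, 4, 8] / [5] / [7];  common shape = (4, 3, 1, 1)

Row-insert the values π_1, π_2, … into P one at a time, bumping the leftmost entry strictly greater than the inserted value down to the next row. The recording tableau Q records, in position (i, j), the step at which that cell was added to P.
  Insert 2 (step 1): P = [2];  Q = [1]
  Insert 1 (step 2): P = [1] / [2];  Q = [1] / [2]
  Insert 6 (step 3): P = [1, 6] / [2];  Q = [1, 3] / [2]
  Insert 5 (step 4): P = [1, 5] / [2, 6];  Q = [1, 3] / [2, 4]
  Insert 4 (step 5): P = [1, 4] / [2, 5] / [6];  Q = [1, 3] / [2, 4] / [5]
  Insert 9 (step 6): P = [1, 4, 9] / [2, 5] / [6];  Q = [1, 3, 6] / [2, 4] / [5]
  Insert 3 (step 7): P = [1, 3, 9] / [2, 4] / [5] / [6];  Q = [1, 3, 6] / [2, 4] / [5] / [7]
  Insert 7 (step 8): P = [1, 3, 7] / [2, 4, 9] / [5] / [6];  Q = [1, 3, 6] / [2, 4, 8] / [5] / [7]
  Insert 8 (step 9): P = [1, 3, 7, 8] / [2, 4, 9] / [5] / [6];  Q = [1, 3, 6, 9] / [2, 4, 8] / [5] / [7]
Final shape: (4, 3, 1, 1).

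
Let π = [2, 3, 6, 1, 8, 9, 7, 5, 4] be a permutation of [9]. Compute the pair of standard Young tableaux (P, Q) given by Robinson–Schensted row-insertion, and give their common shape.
P = [1, 3, 4, 7, 9] / [2, 5] / [6] / [8];  Q = [1, 2, 3, 5, 6] / [4, 7] / [8] / [9];  common shape = (5, 2, 1, 1)

Row-insert the values π_1, π_2, … into P one at a time, bumping the leftmost entry strictly greater than the inserted value down to the next row. The recording tableau Q records, in position (i, j), the step at which that cell was added to P.
  Insert 2 (step 1): P = [2];  Q = [1]
  Insert 3 (step 2): P = [2, 3];  Q = [1, 2]
  Insert 6 (step 3): P = [2, 3, 6];  Q = [1, 2, 3]
  Insert 1 (step 4): P = [1, 3, 6] / [2];  Q = [1, 2, 3] / [4]
  Insert 8 (step 5): P = [1, 3, 6, 8] / [2];  Q = [1, 2, 3, 5] / [4]
  Insert 9 (step 6): P = [1, 3, 6, 8, 9] / [2];  Q = [1, 2, 3, 5, 6] / [4]
  Insert 7 (step 7): P = [1, 3, 6, 7, 9] / [2, 8];  Q = [1, 2, 3, 5, 6] / [4, 7]
  Insert 5 (step 8): P = [1, 3, 5, 7, 9] / [2, 6] / [8];  Q = [1, 2, 3, 5, 6] / [4, 7] / [8]
  Insert 4 (step 9): P = [1, 3, 4, 7, 9] / [2, 5] / [6] / [8];  Q = [1, 2, 3, 5, 6] / [4, 7] / [8] / [9]
Final shape: (5, 2, 1, 1).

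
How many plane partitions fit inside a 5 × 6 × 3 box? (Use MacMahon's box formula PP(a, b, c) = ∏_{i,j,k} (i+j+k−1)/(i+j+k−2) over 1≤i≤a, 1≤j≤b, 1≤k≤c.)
PP(5, 6, 3) = 3737448

Evaluate the triple product over i = 1..5, j = 1..6, k = 1..3. The factors are (2/1) · (3/2) · (4/3) · (3/2) · (4/3) · (5/4) · (4/3) · (5/4) · … (90 factors total). The numerators and denominators telescope so the product is an integer; carrying out the multiplication exactly gives PP(5, 6, 3) = 3737448.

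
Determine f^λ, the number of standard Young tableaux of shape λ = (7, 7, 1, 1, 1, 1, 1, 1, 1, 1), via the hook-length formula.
# SYT of shape (7, 7, 1, 1, 1, 1, 1, 1, 1, 1) = 32008977

Hook-length formula: f^λ = n! / Π hook(c), product over all cells c of the Young diagram. For λ = (7, 7, 1, 1, 1, 1, 1, 1, 1, 1), n = 22 boxes. Hook lengths by row (left-to-right, top-to-bottom): [16, 7, 6, 5, 4, 3, 2]; [15, 6, 5, 4, 3, 2, 1]; [8]; [7]; [6]; [5]; [4]; [3]; [2]; [1]. Product of hooks = 35115171840000. So f^λ = 22! / 35115171840000 = 1124000727777607680000 / 35115171840000 = 32008977.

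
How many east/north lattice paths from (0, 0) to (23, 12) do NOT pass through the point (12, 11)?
Number of paths = 818226864

Total paths from (0, 0) to (23, 12): C(35, 23) = 834451800. Paths through (12, 11): (paths (0, 0) → (12, 11)) × (paths (12, 11) → (23, 12)) = C(23, 12) · C(12, 11) = 1352078 · 12 = 16224936. Avoidance count = 834451800 − 16224936 = 818226864.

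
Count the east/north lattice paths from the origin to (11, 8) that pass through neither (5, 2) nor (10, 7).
Number of paths = 27866

Inclusion–exclusion. Total paths: C(19, 11) = 75582. Through P₁: C(7, 5)·C(12, 6) = 19404. Through P₂: C(17, 10)·C(2, 1) = 38896. Since P₁ is strictly southwest of P₂, a monotone path through both must visit P₁ then P₂; paths through both = C(7, 5)·C(10, 5)·C(2, 1) = 10584. Avoid both = 75582 − 19404 − 38896 + 10584 = 27866.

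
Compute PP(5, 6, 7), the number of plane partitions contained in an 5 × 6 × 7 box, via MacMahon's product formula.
PP(5, 6, 7) = 739309710568

Evaluate the triple product over i = 1..5, j = 1..6, k = 1..7. The factors are (2/1) · (3/2) · (4/3) · (5/4) · (6/5) · (7/6) · (8/7) · (3/2) · … (210 factors total). The numerators and denominators telescope so the product is an integer; carrying out the multiplication exactly gives PP(5, 6, 7) = 739309710568.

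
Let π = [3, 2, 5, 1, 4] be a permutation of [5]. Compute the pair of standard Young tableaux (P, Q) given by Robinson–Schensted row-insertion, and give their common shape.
P = [1, 4] / [2, 5] / [3];  Q = [1, 3] / [2, 5] / [4];  common shape = (2, 2, 1)

Row-insert the values π_1, π_2, … into P one at a time, bumping the leftmost entry strictly greater than the inserted value down to the next row. The recording tableau Q records, in position (i, j), the step at which that cell was added to P.
  Insert 3 (step 1): P = [3];  Q = [1]
  Insert 2 (step 2): P = [2] / [3];  Q = [1] / [2]
  Insert 5 (step 3): P = [2, 5] / [3];  Q = [1, 3] / [2]
  Insert 1 (step 4): P = [1, 5] / [2] / [3];  Q = [1, 3] / [2] / [4]
  Insert 4 (step 5): P = [1, 4] / [2, 5] / [3];  Q = [1, 3] / [2, 5] / [4]
Final shape: (2, 2, 1).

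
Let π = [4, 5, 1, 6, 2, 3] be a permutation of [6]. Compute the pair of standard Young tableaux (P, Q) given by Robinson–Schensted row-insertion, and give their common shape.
P = [1, 2, 3] / [4, 5, 6];  Q = [1, 2, 4] / [3, 5, 6];  common shape = (3, 3)

Row-insert the values π_1, π_2, … into P one at a time, bumping the leftmost entry strictly greater than the inserted value down to the next row. The recording tableau Q records, in position (i, j), the step at which that cell was added to P.
  Insert 4 (step 1): P = [4];  Q = [1]
  Insert 5 (step 2): P = [4, 5];  Q = [1, 2]
  Insert 1 (step 3): P = [1, 5] / [4];  Q = [1, 2] / [3]
  Insert 6 (step 4): P = [1, 5, 6] / [4];  Q = [1, 2, 4] / [3]
  Insert 2 (step 5): P = [1, 2, 6] / [4, 5];  Q = [1, 2, 4] / [3, 5]
  Insert 3 (step 6): P = [1, 2, 3] / [4, 5, 6];  Q = [1, 2, 4] / [3, 5, 6]
Final shape: (3, 3).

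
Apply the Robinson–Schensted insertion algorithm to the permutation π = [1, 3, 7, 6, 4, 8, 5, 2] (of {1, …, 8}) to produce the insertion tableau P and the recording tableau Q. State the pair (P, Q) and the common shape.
P = [1, 2, 4, 5] / [3, 8] / [6] / [7];  Q = [1, 2, 3, 6] / [4, 7] / [5] / [8];  common shape = (4, 2, 1, 1)

Row-insert the values π_1, π_2, … into P one at a time, bumping the leftmost entry strictly greater than the inserted value down to the next row. The recording tableau Q records, in position (i, j), the step at which that cell was added to P.
  Insert 1 (step 1): P = [1];  Q = [1]
  Insert 3 (step 2): P = [1, 3];  Q = [1, 2]
  Insert 7 (step 3): P = [1, 3, 7];  Q = [1, 2, 3]
  Insert 6 (step 4): P = [1, 3, 6] / [7];  Q = [1, 2, 3] / [4]
  Insert 4 (step 5): P = [1, 3, 4] / [6] / [7];  Q = [1, 2, 3] / [4] / [5]
  Insert 8 (step 6): P = [1, 3, 4, 8] / [6] / [7];  Q = [1, 2, 3, 6] / [4] / [5]
  Insert 5 (step 7): P = [1, 3, 4, 5] / [6, 8] / [7];  Q = [1, 2, 3, 6] / [4, 7] / [5]
  Insert 2 (step 8): P = [1, 2, 4, 5] / [3, 8] / [6] / [7];  Q = [1, 2, 3, 6] / [4, 7] / [5] / [8]
Final shape: (4, 2, 1, 1).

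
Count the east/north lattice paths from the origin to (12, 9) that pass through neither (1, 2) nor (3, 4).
Number of paths = 164424

Inclusion–exclusion. Total paths: C(21, 12) = 293930. Through P₁: C(3, 1)·C(18, 11) = 95472. Through P₂: C(7, 3)·C(14, 9) = 70070. Since P₁ is strictly southwest of P₂, a monotone path through both must visit P₁ then P₂; paths through both = C(3, 1)·C(4, 2)·C(14, 9) = 36036. Avoid both = 293930 − 95472 − 70070 + 36036 = 164424.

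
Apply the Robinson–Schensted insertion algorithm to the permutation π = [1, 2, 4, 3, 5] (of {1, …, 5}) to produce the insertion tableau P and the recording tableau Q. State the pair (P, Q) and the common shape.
P = [1, 2, 3, 5] / [4];  Q = [1, 2, 3, 5] / [4];  common shape = (4, 1)

Row-insert the values π_1, π_2, … into P one at a time, bumping the leftmost entry strictly greater than the inserted value down to the next row. The recording tableau Q records, in position (i, j), the step at which that cell was added to P.
  Insert 1 (step 1): P = [1];  Q = [1]
  Insert 2 (step 2): P = [1, 2];  Q = [1, 2]
  Insert 4 (step 3): P = [1, 2, 4];  Q = [1, 2, 3]
  Insert 3 (step 4): P = [1, 2, 3] / [4];  Q = [1, 2, 3] / [4]
  Insert 5 (step 5): P = [1, 2, 3, 5] / [4];  Q = [1, 2, 3, 5] / [4]
Final shape: (4, 1).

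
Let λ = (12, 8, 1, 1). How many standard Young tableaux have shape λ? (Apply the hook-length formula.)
# SYT of shape (12, 8, 1, 1) = 7759752

Hook-length formula: f^λ = n! / Π hook(c), product over all cells c of the Young diagram. For λ = (12, 8, 1, 1), n = 22 boxes. Hook lengths by row (left-to-right, top-to-bottom): [15, 12, 11, 10, 9, 8, 7, 6, 4, 3, 2, 1]; [10, 7, 6, 5, 4, 3, 2, 1]; [2]; [1]. Product of hooks = 144850083840000. So f^λ = 22! / 144850083840000 = 1124000727777607680000 / 144850083840000 = 7759752.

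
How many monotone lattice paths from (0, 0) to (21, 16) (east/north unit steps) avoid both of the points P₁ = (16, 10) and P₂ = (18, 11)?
Number of paths = 9376676340

Inclusion–exclusion. Total paths: C(37, 21) = 12875774670. Through P₁: C(26, 16)·C(11, 5) = 2454021570. Through P₂: C(29, 18)·C(8, 3) = 1937448240. Since P₁ is strictly southwest of P₂, a monotone path through both must visit P₁ then P₂; paths through both = C(26, 16)·C(3, 2)·C(8, 3) = 892371480. Avoid both = 12875774670 − 2454021570 − 1937448240 + 892371480 = 9376676340.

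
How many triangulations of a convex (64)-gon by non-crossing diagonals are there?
C_62 = 24139737743045626825711458546273312

These polygon triangulations are counted by the Catalan number C_n = (1/(n + 1)) · C(2n, n). For n = 62: C_62 = (1/63) · C(124, 62) = 1520803477811874490019821888415218656/63 = 24139737743045626825711458546273312.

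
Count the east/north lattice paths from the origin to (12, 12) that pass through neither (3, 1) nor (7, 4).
Number of paths = 1787786

Inclusion–exclusion. Total paths: C(24, 12) = 2704156. Through P₁: C(4, 3)·C(20, 9) = 671840. Through P₂: C(11, 7)·C(13, 5) = 424710. Since P₁ is strictly southwest of P₂, a monotone path through both must visit P₁ then P₂; paths through both = C(4, 3)·C(7, 4)·C(13, 5) = 180180. Avoid both = 2704156 − 671840 − 424710 + 180180 = 1787786.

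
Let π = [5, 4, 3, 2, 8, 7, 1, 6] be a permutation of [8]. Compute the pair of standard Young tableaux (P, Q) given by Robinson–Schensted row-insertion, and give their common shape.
P = [1, 6] / [2, 7] / [3, 8] / [4] / [5];  Q = [1, 5] / [2, 6] / [3, 8] / [4] / [7];  common shape = (2, 2, 2, 1, 1)

Row-insert the values π_1, π_2, … into P one at a time, bumping the leftmost entry strictly greater than the inserted value down to the next row. The recording tableau Q records, in position (i, j), the step at which that cell was added to P.
  Insert 5 (step 1): P = [5];  Q = [1]
  Insert 4 (step 2): P = [4] / [5];  Q = [1] / [2]
  Insert 3 (step 3): P = [3] / [4] / [5];  Q = [1] / [2] / [3]
  Insert 2 (step 4): P = [2] / [3] / [4] / [5];  Q = [1] / [2] / [3] / [4]
  Insert 8 (step 5): P = [2, 8] / [3] / [4] / [5];  Q = [1, 5] / [2] / [3] / [4]
  Insert 7 (step 6): P = [2, 7] / [3, 8] / [4] / [5];  Q = [1, 5] / [2, 6] / [3] / [4]
  Insert 1 (step 7): P = [1, 7] / [2, 8] / [3] / [4] / [5];  Q = [1, 5] / [2, 6] / [3] / [4] / [7]
  Insert 6 (step 8): P = [1, 6] / [2, 7] / [3, 8] / [4] / [5];  Q = [1, 5] / [2, 6] / [3, 8] / [4] / [7]
Final shape: (2, 2, 2, 1, 1).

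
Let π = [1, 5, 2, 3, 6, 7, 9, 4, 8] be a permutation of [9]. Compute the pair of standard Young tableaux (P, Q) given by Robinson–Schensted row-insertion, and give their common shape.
P = [1, 2, 3, 4, 7, 8] / [5, 6, 9];  Q = [1, 2, 4, 5, 6, 7] / [3, 8, 9];  common shape = (6, 3)

Row-insert the values π_1, π_2, … into P one at a time, bumping the leftmost entry strictly greater than the inserted value down to the next row. The recording tableau Q records, in position (i, j), the step at which that cell was added to P.
  Insert 1 (step 1): P = [1];  Q = [1]
  Insert 5 (step 2): P = [1, 5];  Q = [1, 2]
  Insert 2 (step 3): P = [1, 2] / [5];  Q = [1, 2] / [3]
  Insert 3 (step 4): P = [1, 2, 3] / [5];  Q = [1, 2, 4] / [3]
  Insert 6 (step 5): P = [1, 2, 3, 6] / [5];  Q = [1, 2, 4, 5] / [3]
  Insert 7 (step 6): P = [1, 2, 3, 6, 7] / [5];  Q = [1, 2, 4, 5, 6] / [3]
  Insert 9 (step 7): P = [1, 2, 3, 6, 7, 9] / [5];  Q = [1, 2, 4, 5, 6, 7] / [3]
  Insert 4 (step 8): P = [1, 2, 3, 4, 7, 9] / [5, 6];  Q = [1, 2, 4, 5, 6, 7] / [3, 8]
  Insert 8 (step 9): P = [1, 2, 3, 4, 7, 8] / [5, 6, 9];  Q = [1, 2, 4, 5, 6, 7] / [3, 8, 9]
Final shape: (6, 3).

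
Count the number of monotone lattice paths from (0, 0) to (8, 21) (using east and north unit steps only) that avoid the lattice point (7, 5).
Number of paths = 4278681

Total paths from (0, 0) to (8, 21): C(29, 8) = 4292145. Paths through (7, 5): (paths (0, 0) → (7, 5)) × (paths (7, 5) → (8, 21)) = C(12, 7) · C(17, 1) = 792 · 17 = 13464. Avoidance count = 4292145 − 13464 = 4278681.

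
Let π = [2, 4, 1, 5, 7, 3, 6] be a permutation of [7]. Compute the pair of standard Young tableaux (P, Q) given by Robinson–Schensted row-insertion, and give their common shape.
P = [1, 3, 5, 6] / [2, 4, 7];  Q = [1, 2, 4, 5] / [3, 6, 7];  common shape = (4, 3)

Row-insert the values π_1, π_2, … into P one at a time, bumping the leftmost entry strictly greater than the inserted value down to the next row. The recording tableau Q records, in position (i, j), the step at which that cell was added to P.
  Insert 2 (step 1): P = [2];  Q = [1]
  Insert 4 (step 2): P = [2, 4];  Q = [1, 2]
  Insert 1 (step 3): P = [1, 4] / [2];  Q = [1, 2] / [3]
  Insert 5 (step 4): P = [1, 4, 5] / [2];  Q = [1, 2, 4] / [3]
  Insert 7 (step 5): P = [1, 4, 5, 7] / [2];  Q = [1, 2, 4, 5] / [3]
  Insert 3 (step 6): P = [1, 3, 5, 7] / [2, 4];  Q = [1, 2, 4, 5] / [3, 6]
  Insert 6 (step 7): P = [1, 3, 5, 6] / [2, 4, 7];  Q = [1, 2, 4, 5] / [3, 6, 7]
Final shape: (4, 3).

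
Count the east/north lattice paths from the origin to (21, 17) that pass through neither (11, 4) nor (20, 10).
Number of paths = 27033787770

Inclusion–exclusion. Total paths: C(38, 21) = 28781143380. Through P₁: C(15, 11)·C(23, 10) = 1561650090. Through P₂: C(30, 20)·C(8, 1) = 240360120. Since P₁ is strictly southwest of P₂, a monotone path through both must visit P₁ then P₂; paths through both = C(15, 11)·C(15, 9)·C(8, 1) = 54654600. Avoid both = 28781143380 − 1561650090 − 240360120 + 54654600 = 27033787770.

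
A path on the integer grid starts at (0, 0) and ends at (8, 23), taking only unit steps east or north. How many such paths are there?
Number of paths = 7888725

A monotone lattice path from (0, 0) to (8, 23) consists of 8 east steps and 23 north steps in some order, so it is determined by which 8 of the 31 steps are east. The count is C(31, 8) = 7888725.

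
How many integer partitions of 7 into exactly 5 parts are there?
p(7, 5 parts) = 2

Partitions of n into exactly k parts ↔ partitions of n − k into at most k parts (subtract 1 from each part). For n = 7, k = 5, the partitions are: 3+1+1+1+1, 2+2+1+1+1. Count = 2.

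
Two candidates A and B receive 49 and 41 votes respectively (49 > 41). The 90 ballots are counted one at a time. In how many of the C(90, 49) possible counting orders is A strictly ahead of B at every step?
Strict-lead orderings = 6490071398045825766863280

Total orderings of the 90 votes with 49 for A: C(90, 49) = 73013303228015539877211900. By the Bertrand ballot formula (Cycle Lemma / reflection principle), the number of orderings in which A is strictly ahead of B throughout is (p − q)/(p + q) · C(p + q, p) = (49 − 41)/(49 + 41) · 73013303228015539877211900 = 6490071398045825766863280.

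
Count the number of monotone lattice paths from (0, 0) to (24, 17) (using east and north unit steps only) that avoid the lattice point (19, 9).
Number of paths = 142695300150

Total paths from (0, 0) to (24, 17): C(41, 24) = 151584480450. Paths through (19, 9): (paths (0, 0) → (19, 9)) × (paths (19, 9) → (24, 17)) = C(28, 19) · C(13, 5) = 6906900 · 1287 = 8889180300. Avoidance count = 151584480450 − 8889180300 = 142695300150.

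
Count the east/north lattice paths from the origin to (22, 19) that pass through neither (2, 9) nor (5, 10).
Number of paths = 234314571725

Inclusion–exclusion. Total paths: C(41, 22) = 244662670200. Through P₁: C(11, 2)·C(30, 20) = 1652475825. Through P₂: C(15, 5)·C(26, 17) = 9383023650. Since P₁ is strictly southwest of P₂, a monotone path through both must visit P₁ then P₂; paths through both = C(11, 2)·C(4, 3)·C(26, 17) = 687401000. Avoid both = 244662670200 − 1652475825 − 9383023650 + 687401000 = 234314571725.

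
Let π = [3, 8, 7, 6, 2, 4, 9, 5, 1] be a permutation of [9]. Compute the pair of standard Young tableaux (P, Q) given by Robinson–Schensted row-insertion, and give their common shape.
P = [1, 4, 5] / [2, 6, 9] / [3] / [7] / [8];  Q = [1, 2, 7] / [3, 6, 8] / [4] / [5] / [9];  common shape = (3, 3, 1, 1, 1)

Row-insert the values π_1, π_2, … into P one at a time, bumping the leftmost entry strictly greater than the inserted value down to the next row. The recording tableau Q records, in position (i, j), the step at which that cell was added to P.
  Insert 3 (step 1): P = [3];  Q = [1]
  Insert 8 (step 2): P = [3, 8];  Q = [1, 2]
  Insert 7 (step 3): P = [3, 7] / [8];  Q = [1, 2] / [3]
  Insert 6 (step 4): P = [3, 6] / [7] / [8];  Q = [1, 2] / [3] / [4]
  Insert 2 (step 5): P = [2, 6] / [3] / [7] / [8];  Q = [1, 2] / [3] / [4] / [5]
  Insert 4 (step 6): P = [2, 4] / [3, 6] / [7] / [8];  Q = [1, 2] / [3, 6] / [4] / [5]
  Insert 9 (step 7): P = [2, 4, 9] / [3, 6] / [7] / [8];  Q = [1, 2, 7] / [3, 6] / [4] / [5]
  Insert 5 (step 8): P = [2, 4, 5] / [3, 6, 9] / [7] / [8];  Q = [1, 2, 7] / [3, 6, 8] / [4] / [5]
  Insert 1 (step 9): P = [1, 4, 5] / [2, 6, 9] / [3] / [7] / [8];  Q = [1, 2, 7] / [3, 6, 8] / [4] / [5] / [9]
Final shape: (3, 3, 1, 1, 1).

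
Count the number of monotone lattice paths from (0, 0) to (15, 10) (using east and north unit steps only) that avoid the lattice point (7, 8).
Number of paths = 2979185

Total paths from (0, 0) to (15, 10): C(25, 15) = 3268760. Paths through (7, 8): (paths (0, 0) → (7, 8)) × (paths (7, 8) → (15, 10)) = C(15, 7) · C(10, 8) = 6435 · 45 = 289575. Avoidance count = 3268760 − 289575 = 2979185.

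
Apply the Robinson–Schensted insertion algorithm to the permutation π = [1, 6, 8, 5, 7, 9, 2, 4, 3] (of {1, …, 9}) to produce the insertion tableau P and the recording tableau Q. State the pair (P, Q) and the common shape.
P = [1, 2, 3, 9] / [4, 7] / [5, 8] / [6];  Q = [1, 2, 3, 6] / [4, 5] / [7, 8] / [9];  common shape = (4, 2, 2, 1)

Row-insert the values π_1, π_2, … into P one at a time, bumping the leftmost entry strictly greater than the inserted value down to the next row. The recording tableau Q records, in position (i, j), the step at which that cell was added to P.
  Insert 1 (step 1): P = [1];  Q = [1]
  Insert 6 (step 2): P = [1, 6];  Q = [1, 2]
  Insert 8 (step 3): P = [1, 6, 8];  Q = [1, 2, 3]
  Insert 5 (step 4): P = [1, 5, 8] / [6];  Q = [1, 2, 3] / [4]
  Insert 7 (step 5): P = [1, 5, 7] / [6, 8];  Q = [1, 2, 3] / [4, 5]
  Insert 9 (step 6): P = [1, 5, 7, 9] / [6, 8];  Q = [1, 2, 3, 6] / [4, 5]
  Insert 2 (step 7): P = [1, 2, 7, 9] / [5, 8] / [6];  Q = [1, 2, 3, 6] / [4, 5] / [7]
  Insert 4 (step 8): P = [1, 2, 4, 9] / [5, 7] / [6, 8];  Q = [1, 2, 3, 6] / [4, 5] / [7, 8]
  Insert 3 (step 9): P = [1, 2, 3, 9] / [4, 7] / [5, 8] / [6];  Q = [1, 2, 3, 6] / [4, 5] / [7, 8] / [9]
Final shape: (4, 2, 2, 1).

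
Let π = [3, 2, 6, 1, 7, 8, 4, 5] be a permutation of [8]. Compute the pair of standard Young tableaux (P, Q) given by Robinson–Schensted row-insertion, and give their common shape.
P = [1, 4, 5, 8] / [2, 6, 7] / [3];  Q = [1, 3, 5, 6] / [2, 7, 8] / [4];  common shape = (4, 3, 1)

Row-insert the values π_1, π_2, … into P one at a time, bumping the leftmost entry strictly greater than the inserted value down to the next row. The recording tableau Q records, in position (i, j), the step at which that cell was added to P.
  Insert 3 (step 1): P = [3];  Q = [1]
  Insert 2 (step 2): P = [2] / [3];  Q = [1] / [2]
  Insert 6 (step 3): P = [2, 6] / [3];  Q = [1, 3] / [2]
  Insert 1 (step 4): P = [1, 6] / [2] / [3];  Q = [1, 3] / [2] / [4]
  Insert 7 (step 5): P = [1, 6, 7] / [2] / [3];  Q = [1, 3, 5] / [2] / [4]
  Insert 8 (step 6): P = [1, 6, 7, 8] / [2] / [3];  Q = [1, 3, 5, 6] / [2] / [4]
  Insert 4 (step 7): P = [1, 4, 7, 8] / [2, 6] / [3];  Q = [1, 3, 5, 6] / [2, 7] / [4]
  Insert 5 (step 8): P = [1, 4, 5, 8] / [2, 6, 7] / [3];  Q = [1, 3, 5, 6] / [2, 7, 8] / [4]
Final shape: (4, 3, 1).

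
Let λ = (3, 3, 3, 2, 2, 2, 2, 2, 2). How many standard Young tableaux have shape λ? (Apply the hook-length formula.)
# SYT of shape (3, 3, 3, 2, 2, 2, 2, 2, 2) = 3292016

Hook-length formula: f^λ = n! / Π hook(c), product over all cells c of the Young diagram. For λ = (3, 3, 3, 2, 2, 2, 2, 2, 2), n = 21 boxes. Hook lengths by row (left-to-right, top-to-bottom): [11, 10, 3]; [10, 9, 2]; [9, 8, 1]; [7, 6]; [6, 5]; [5, 4]; [4, 3]; [3, 2]; [2, 1]. Product of hooks = 15519651840000. So f^λ = 21! / 15519651840000 = 51090942171709440000 / 15519651840000 = 3292016.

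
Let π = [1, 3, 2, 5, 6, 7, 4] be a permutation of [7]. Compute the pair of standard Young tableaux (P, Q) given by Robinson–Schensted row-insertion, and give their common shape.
P = [1, 2, 4, 6, 7] / [3, 5];  Q = [1, 2, 4, 5, 6] / [3, 7];  common shape = (5, 2)

Row-insert the values π_1, π_2, … into P one at a time, bumping the leftmost entry strictly greater than the inserted value down to the next row. The recording tableau Q records, in position (i, j), the step at which that cell was added to P.
  Insert 1 (step 1): P = [1];  Q = [1]
  Insert 3 (step 2): P = [1, 3];  Q = [1, 2]
  Insert 2 (step 3): P = [1, 2] / [3];  Q = [1, 2] / [3]
  Insert 5 (step 4): P = [1, 2, 5] / [3];  Q = [1, 2, 4] / [3]
  Insert 6 (step 5): P = [1, 2, 5, 6] / [3];  Q = [1, 2, 4, 5] / [3]
  Insert 7 (step 6): P = [1, 2, 5, 6, 7] / [3];  Q = [1, 2, 4, 5, 6] / [3]
  Insert 4 (step 7): P = [1, 2, 4, 6, 7] / [3, 5];  Q = [1, 2, 4, 5, 6] / [3, 7]
Final shape: (5, 2).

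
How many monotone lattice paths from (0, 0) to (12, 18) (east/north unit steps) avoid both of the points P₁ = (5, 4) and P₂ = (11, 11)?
Number of paths = 67928217

Inclusion–exclusion. Total paths: C(30, 12) = 86493225. Through P₁: C(9, 5)·C(21, 7) = 14651280. Through P₂: C(22, 11)·C(8, 1) = 5643456. Since P₁ is strictly southwest of P₂, a monotone path through both must visit P₁ then P₂; paths through both = C(9, 5)·C(13, 6)·C(8, 1) = 1729728. Avoid both = 86493225 − 14651280 − 5643456 + 1729728 = 67928217.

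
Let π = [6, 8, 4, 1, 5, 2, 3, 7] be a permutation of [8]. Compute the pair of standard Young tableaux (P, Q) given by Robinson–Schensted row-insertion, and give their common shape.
P = [1, 2, 3, 7] / [4, 5] / [6, 8];  Q = [1, 2, 7, 8] / [3, 5] / [4, 6];  common shape = (4, 2, 2)

Row-insert the values π_1, π_2, … into P one at a time, bumping the leftmost entry strictly greater than the inserted value down to the next row. The recording tableau Q records, in position (i, j), the step at which that cell was added to P.
  Insert 6 (step 1): P = [6];  Q = [1]
  Insert 8 (step 2): P = [6, 8];  Q = [1, 2]
  Insert 4 (step 3): P = [4, 8] / [6];  Q = [1, 2] / [3]
  Insert 1 (step 4): P = [1, 8] / [4] / [6];  Q = [1, 2] / [3] / [4]
  Insert 5 (step 5): P = [1, 5] / [4, 8] / [6];  Q = [1, 2] / [3, 5] / [4]
  Insert 2 (step 6): P = [1, 2] / [4, 5] / [6, 8];  Q = [1, 2] / [3, 5] / [4, 6]
  Insert 3 (step 7): P = [1, 2, 3] / [4, 5] / [6, 8];  Q = [1, 2, 7] / [3, 5] / [4, 6]
  Insert 7 (step 8): P = [1, 2, 3, 7] / [4, 5] / [6, 8];  Q = [1, 2, 7, 8] / [3, 5] / [4, 6]
Final shape: (4, 2, 2).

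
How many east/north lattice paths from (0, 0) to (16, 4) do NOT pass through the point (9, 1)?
Number of paths = 3645

Total paths from (0, 0) to (16, 4): C(20, 16) = 4845. Paths through (9, 1): (paths (0, 0) → (9, 1)) × (paths (9, 1) → (16, 4)) = C(10, 9) · C(10, 7) = 10 · 120 = 1200. Avoidance count = 4845 − 1200 = 3645.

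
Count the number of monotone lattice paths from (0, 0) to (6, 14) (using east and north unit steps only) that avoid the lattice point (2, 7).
Number of paths = 26880

Total paths from (0, 0) to (6, 14): C(20, 6) = 38760. Paths through (2, 7): (paths (0, 0) → (2, 7)) × (paths (2, 7) → (6, 14)) = C(9, 2) · C(11, 4) = 36 · 330 = 11880. Avoidance count = 38760 − 11880 = 26880.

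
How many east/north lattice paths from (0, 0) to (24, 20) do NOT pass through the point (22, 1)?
Number of paths = 1761039345240

Total paths from (0, 0) to (24, 20): C(44, 24) = 1761039350070. Paths through (22, 1): (paths (0, 0) → (22, 1)) × (paths (22, 1) → (24, 20)) = C(23, 22) · C(21, 2) = 23 · 210 = 4830. Avoidance count = 1761039350070 − 4830 = 1761039345240.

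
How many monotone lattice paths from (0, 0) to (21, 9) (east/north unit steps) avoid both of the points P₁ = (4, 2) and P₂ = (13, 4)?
Number of paths = 7114305

Inclusion–exclusion. Total paths: C(30, 21) = 14307150. Through P₁: C(6, 4)·C(24, 17) = 5191560. Through P₂: C(17, 13)·C(13, 8) = 3063060. Since P₁ is strictly southwest of P₂, a monotone path through both must visit P₁ then P₂; paths through both = C(6, 4)·C(11, 9)·C(13, 8) = 1061775. Avoid both = 14307150 − 5191560 − 3063060 + 1061775 = 7114305.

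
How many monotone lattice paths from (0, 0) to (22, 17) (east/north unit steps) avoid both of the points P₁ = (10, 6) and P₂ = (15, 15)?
Number of paths = 35186599042

Inclusion–exclusion. Total paths: C(39, 22) = 51021117810. Through P₁: C(16, 10)·C(23, 12) = 10827440624. Through P₂: C(30, 15)·C(9, 7) = 5584230720. Since P₁ is strictly southwest of P₂, a monotone path through both must visit P₁ then P₂; paths through both = C(16, 10)·C(14, 5)·C(9, 7) = 577152576. Avoid both = 51021117810 − 10827440624 − 5584230720 + 577152576 = 35186599042.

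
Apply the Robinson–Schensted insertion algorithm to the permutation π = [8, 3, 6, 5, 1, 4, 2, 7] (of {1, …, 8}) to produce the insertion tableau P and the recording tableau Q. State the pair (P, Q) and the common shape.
P = [1, 2, 7] / [3, 4] / [5] / [6] / [8];  Q = [1, 3, 8] / [2, 6] / [4] / [5] / [7];  common shape = (3, 2, 1, 1, 1)

Row-insert the values π_1, π_2, … into P one at a time, bumping the leftmost entry strictly greater than the inserted value down to the next row. The recording tableau Q records, in position (i, j), the step at which that cell was added to P.
  Insert 8 (step 1): P = [8];  Q = [1]
  Insert 3 (step 2): P = [3] / [8];  Q = [1] / [2]
  Insert 6 (step 3): P = [3, 6] / [8];  Q = [1, 3] / [2]
  Insert 5 (step 4): P = [3, 5] / [6] / [8];  Q = [1, 3] / [2] / [4]
  Insert 1 (step 5): P = [1, 5] / [3] / [6] / [8];  Q = [1, 3] / [2] / [4] / [5]
  Insert 4 (step 6): P = [1, 4] / [3, 5] / [6] / [8];  Q = [1, 3] / [2, 6] / [4] / [5]
  Insert 2 (step 7): P = [1, 2] / [3, 4] / [5] / [6] / [8];  Q = [1, 3] / [2, 6] / [4] / [5] / [7]
  Insert 7 (step 8): P = [1, 2, 7] / [3, 4] / [5] / [6] / [8];  Q = [1, 3, 8] / [2, 6] / [4] / [5] / [7]
Final shape: (3, 2, 1, 1, 1).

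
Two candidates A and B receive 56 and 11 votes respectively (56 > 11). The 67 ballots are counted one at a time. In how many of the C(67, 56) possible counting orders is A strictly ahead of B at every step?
Strict-lead orderings = 863102246760

Total orderings of the 67 votes with 56 for A: C(67, 56) = 1285063345176. By the Bertrand ballot formula (Cycle Lemma / reflection principle), the number of orderings in which A is strictly ahead of B throughout is (p − q)/(p + q) · C(p + q, p) = (56 − 11)/(56 + 11) · 1285063345176 = 863102246760.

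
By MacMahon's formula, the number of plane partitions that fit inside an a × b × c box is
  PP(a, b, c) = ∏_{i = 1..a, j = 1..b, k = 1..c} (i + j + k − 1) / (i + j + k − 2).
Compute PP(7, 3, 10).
PP(7, 3, 10) = 108284013552

Evaluate the triple product over i = 1..7, j = 1..3, k = 1..10. The factors are (2/1) · (3/2) · (4/3) · (5/4) · (6/5) · (7/6) · (8/7) · (9/8) · … (210 factors total). The numerators and denominators telescope so the product is an integer; carrying out the multiplication exactly gives PP(7, 3, 10) = 108284013552.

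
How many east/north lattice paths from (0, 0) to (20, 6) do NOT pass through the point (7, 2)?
Number of paths = 144550

Total paths from (0, 0) to (20, 6): C(26, 20) = 230230. Paths through (7, 2): (paths (0, 0) → (7, 2)) × (paths (7, 2) → (20, 6)) = C(9, 7) · C(17, 13) = 36 · 2380 = 85680. Avoidance count = 230230 − 85680 = 144550.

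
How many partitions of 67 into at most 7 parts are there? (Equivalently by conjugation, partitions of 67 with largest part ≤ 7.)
p(67, parts ≤ 7) = 75762

Use the recurrence p(n, m) = p(n, m−1) + p(n−m, m): either the largest part is < m (count p(n, m−1)) or the largest part is exactly m (remove one copy of m, count p(n−m, m)). With p(0, ·) = 1 this gives p(67, parts ≤ 7) = 75762. (By conjugating Young diagrams, this also counts partitions of 67 into at most 7 parts.)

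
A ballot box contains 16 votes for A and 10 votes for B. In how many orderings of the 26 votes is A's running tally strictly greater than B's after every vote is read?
Strict-lead orderings = 1225785

Total orderings of the 26 votes with 16 for A: C(26, 16) = 5311735. By the Bertrand ballot formula (Cycle Lemma / reflection principle), the number of orderings in which A is strictly ahead of B throughout is (p − q)/(p + q) · C(p + q, p) = (16 − 10)/(16 + 10) · 5311735 = 1225785.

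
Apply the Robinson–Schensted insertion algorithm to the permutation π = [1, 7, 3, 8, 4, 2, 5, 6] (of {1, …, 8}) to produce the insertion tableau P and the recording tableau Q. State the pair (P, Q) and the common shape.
P = [1, 2, 4, 5, 6] / [3, 8] / [7];  Q = [1, 2, 4, 7, 8] / [3, 5] / [6];  common shape = (5, 2, 1)

Row-insert the values π_1, π_2, … into P one at a time, bumping the leftmost entry strictly greater than the inserted value down to the next row. The recording tableau Q records, in position (i, j), the step at which that cell was added to P.
  Insert 1 (step 1): P = [1];  Q = [1]
  Insert 7 (step 2): P = [1, 7];  Q = [1, 2]
  Insert 3 (step 3): P = [1, 3] / [7];  Q = [1, 2] / [3]
  Insert 8 (step 4): P = [1, 3, 8] / [7];  Q = [1, 2, 4] / [3]
  Insert 4 (step 5): P = [1, 3, 4] / [7, 8];  Q = [1, 2, 4] / [3, 5]
  Insert 2 (step 6): P = [1, 2, 4] / [3, 8] / [7];  Q = [1, 2, 4] / [3, 5] / [6]
  Insert 5 (step 7): P = [1, 2, 4, 5] / [3, 8] / [7];  Q = [1, 2, 4, 7] / [3, 5] / [6]
  Insert 6 (step 8): P = [1, 2, 4, 5, 6] / [3, 8] / [7];  Q = [1, 2, 4, 7, 8] / [3, 5] / [6]
Final shape: (5, 2, 1).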